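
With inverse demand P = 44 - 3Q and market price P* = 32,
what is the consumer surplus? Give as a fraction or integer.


Maximum willingness to pay (at Q=0): P_max = 44
Quantity demanded at P* = 32:
Q* = (44 - 32)/3 = 4
CS = (1/2) * Q* * (P_max - P*)
CS = (1/2) * 4 * (44 - 32)
CS = (1/2) * 4 * 12 = 24

24


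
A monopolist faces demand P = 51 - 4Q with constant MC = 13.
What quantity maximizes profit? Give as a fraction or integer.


TR = P*Q = (51 - 4Q)Q = 51Q - 4Q^2
MR = dTR/dQ = 51 - 8Q
Set MR = MC:
51 - 8Q = 13
38 = 8Q
Q* = 38/8 = 19/4

19/4


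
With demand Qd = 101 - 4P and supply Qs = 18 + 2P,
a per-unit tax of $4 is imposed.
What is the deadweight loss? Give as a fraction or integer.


Pre-tax equilibrium quantity: Q* = 137/3
Post-tax equilibrium quantity: Q_tax = 121/3
Reduction in quantity: Q* - Q_tax = 16/3
DWL = (1/2) * tax * (Q* - Q_tax)
DWL = (1/2) * 4 * 16/3 = 32/3

32/3


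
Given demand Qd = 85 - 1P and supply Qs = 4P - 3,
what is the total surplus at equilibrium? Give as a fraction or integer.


Find equilibrium: 85 - 1P = 4P - 3
85 + 3 = 5P
P* = 88/5 = 88/5
Q* = 4*88/5 - 3 = 337/5
Inverse demand: P = 85 - Q/1, so P_max = 85
Inverse supply: P = 3/4 + Q/4, so P_min = 3/4
CS = (1/2) * 337/5 * (85 - 88/5) = 113569/50
PS = (1/2) * 337/5 * (88/5 - 3/4) = 113569/200
TS = CS + PS = 113569/50 + 113569/200 = 113569/40

113569/40


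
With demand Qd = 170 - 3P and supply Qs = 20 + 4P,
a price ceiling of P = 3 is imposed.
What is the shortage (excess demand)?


At P = 3:
Qd = 170 - 3*3 = 161
Qs = 20 + 4*3 = 32
Shortage = Qd - Qs = 161 - 32 = 129

129


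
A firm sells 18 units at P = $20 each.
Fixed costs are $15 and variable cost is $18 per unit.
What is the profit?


Total Revenue = P * Q = 20 * 18 = $360
Total Cost = FC + VC*Q = 15 + 18*18 = $339
Profit = TR - TC = 360 - 339 = $21

$21


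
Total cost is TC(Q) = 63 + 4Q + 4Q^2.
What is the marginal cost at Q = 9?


MC = dTC/dQ = 4 + 2*4*Q
At Q = 9:
MC = 4 + 8*9
MC = 4 + 72 = 76

76


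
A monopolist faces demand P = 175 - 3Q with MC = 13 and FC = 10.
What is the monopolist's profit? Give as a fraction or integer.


MR = MC: 175 - 6Q = 13
Q* = 27
P* = 175 - 3*27 = 94
Profit = (P* - MC)*Q* - FC
= (94 - 13)*27 - 10
= 81*27 - 10
= 2187 - 10 = 2177

2177


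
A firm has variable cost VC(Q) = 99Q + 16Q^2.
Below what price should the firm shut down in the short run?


AVC(Q) = VC(Q)/Q = 99 + 16Q
AVC is increasing in Q, so minimum AVC is at Q -> 0+.
Min AVC = 99
The firm should shut down if P < 99.

99


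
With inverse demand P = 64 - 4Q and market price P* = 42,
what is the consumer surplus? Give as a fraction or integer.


Maximum willingness to pay (at Q=0): P_max = 64
Quantity demanded at P* = 42:
Q* = (64 - 42)/4 = 11/2
CS = (1/2) * Q* * (P_max - P*)
CS = (1/2) * 11/2 * (64 - 42)
CS = (1/2) * 11/2 * 22 = 121/2

121/2


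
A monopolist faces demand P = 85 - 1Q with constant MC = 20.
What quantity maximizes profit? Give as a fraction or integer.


TR = P*Q = (85 - 1Q)Q = 85Q - 1Q^2
MR = dTR/dQ = 85 - 2Q
Set MR = MC:
85 - 2Q = 20
65 = 2Q
Q* = 65/2 = 65/2

65/2


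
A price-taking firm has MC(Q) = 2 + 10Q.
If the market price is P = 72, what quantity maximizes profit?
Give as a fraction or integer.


In perfect competition, profit is maximized where P = MC.
72 = 2 + 10Q
70 = 10Q
Q* = 70/10 = 7

7


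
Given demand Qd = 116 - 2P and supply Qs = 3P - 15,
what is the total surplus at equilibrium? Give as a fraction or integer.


Find equilibrium: 116 - 2P = 3P - 15
116 + 15 = 5P
P* = 131/5 = 131/5
Q* = 3*131/5 - 15 = 318/5
Inverse demand: P = 58 - Q/2, so P_max = 58
Inverse supply: P = 5 + Q/3, so P_min = 5
CS = (1/2) * 318/5 * (58 - 131/5) = 25281/25
PS = (1/2) * 318/5 * (131/5 - 5) = 16854/25
TS = CS + PS = 25281/25 + 16854/25 = 8427/5

8427/5


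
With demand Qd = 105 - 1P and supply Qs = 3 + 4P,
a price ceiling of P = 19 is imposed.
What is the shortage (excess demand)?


At P = 19:
Qd = 105 - 1*19 = 86
Qs = 3 + 4*19 = 79
Shortage = Qd - Qs = 86 - 79 = 7

7


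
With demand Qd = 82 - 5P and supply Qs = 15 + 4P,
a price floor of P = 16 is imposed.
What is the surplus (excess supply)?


At P = 16:
Qd = 82 - 5*16 = 2
Qs = 15 + 4*16 = 79
Surplus = Qs - Qd = 79 - 2 = 77

77


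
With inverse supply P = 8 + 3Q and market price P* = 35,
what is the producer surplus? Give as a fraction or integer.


Minimum supply price (at Q=0): P_min = 8
Quantity supplied at P* = 35:
Q* = (35 - 8)/3 = 9
PS = (1/2) * Q* * (P* - P_min)
PS = (1/2) * 9 * (35 - 8)
PS = (1/2) * 9 * 27 = 243/2

243/2


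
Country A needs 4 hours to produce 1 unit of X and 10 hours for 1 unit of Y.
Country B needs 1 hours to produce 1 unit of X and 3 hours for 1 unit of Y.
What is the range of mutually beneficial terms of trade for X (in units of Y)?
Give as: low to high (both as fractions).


Opportunity cost of X for Country A = hours_X / hours_Y = 4/10 = 2/5 units of Y
Opportunity cost of X for Country B = hours_X / hours_Y = 1/3 = 1/3 units of Y
Terms of trade must be between the two opportunity costs.
Range: 1/3 to 2/5

1/3 to 2/5


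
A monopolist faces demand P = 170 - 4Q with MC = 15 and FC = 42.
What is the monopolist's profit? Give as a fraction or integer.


MR = MC: 170 - 8Q = 15
Q* = 155/8
P* = 170 - 4*155/8 = 185/2
Profit = (P* - MC)*Q* - FC
= (185/2 - 15)*155/8 - 42
= 155/2*155/8 - 42
= 24025/16 - 42 = 23353/16

23353/16


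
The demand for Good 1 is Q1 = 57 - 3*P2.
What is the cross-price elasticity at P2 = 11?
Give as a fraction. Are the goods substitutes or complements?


dQ1/dP2 = -3
At P2 = 11: Q1 = 57 - 3*11 = 24
Exy = (dQ1/dP2)(P2/Q1) = -3 * 11 / 24 = -11/8
Since Exy < 0, the goods are complements.

-11/8 (complements)


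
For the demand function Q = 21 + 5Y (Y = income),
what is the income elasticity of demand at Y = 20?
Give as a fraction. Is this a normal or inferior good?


dQ/dY = 5
At Y = 20: Q = 21 + 5*20 = 121
Ey = (dQ/dY)(Y/Q) = 5 * 20 / 121 = 100/121
Since Ey > 0, this is a normal good.

100/121 (normal good)


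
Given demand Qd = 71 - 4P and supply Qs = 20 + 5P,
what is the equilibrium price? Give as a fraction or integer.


At equilibrium, Qd = Qs.
71 - 4P = 20 + 5P
71 - 20 = 4P + 5P
51 = 9P
P* = 51/9 = 17/3

17/3


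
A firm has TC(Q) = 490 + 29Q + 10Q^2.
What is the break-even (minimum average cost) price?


AC(Q) = 490/Q + 29 + 10Q
To minimize: dAC/dQ = -490/Q^2 + 10 = 0
Q^2 = 490/10 = 49
Q* = 7
Min AC = 490/7 + 29 + 10*7
Min AC = 70 + 29 + 70 = 169

169


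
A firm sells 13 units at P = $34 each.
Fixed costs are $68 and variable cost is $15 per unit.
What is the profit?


Total Revenue = P * Q = 34 * 13 = $442
Total Cost = FC + VC*Q = 68 + 15*13 = $263
Profit = TR - TC = 442 - 263 = $179

$179


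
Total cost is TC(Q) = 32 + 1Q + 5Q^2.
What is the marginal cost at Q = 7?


MC = dTC/dQ = 1 + 2*5*Q
At Q = 7:
MC = 1 + 10*7
MC = 1 + 70 = 71

71


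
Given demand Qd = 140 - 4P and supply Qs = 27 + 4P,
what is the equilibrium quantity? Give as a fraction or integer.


First find equilibrium price:
140 - 4P = 27 + 4P
P* = 113/8 = 113/8
Then substitute into demand:
Q* = 140 - 4 * 113/8 = 167/2

167/2


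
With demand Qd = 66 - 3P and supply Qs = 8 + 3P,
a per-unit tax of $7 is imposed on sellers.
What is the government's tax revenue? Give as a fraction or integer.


With tax on sellers, new supply: Qs' = 8 + 3(P - 7)
= 3P - 13
New equilibrium quantity:
Q_new = 53/2
Tax revenue = tax * Q_new = 7 * 53/2 = 371/2

371/2


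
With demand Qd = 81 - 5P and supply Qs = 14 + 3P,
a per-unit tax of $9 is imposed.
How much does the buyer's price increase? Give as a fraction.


With a per-unit tax, the buyer's price increase depends on relative slopes.
Supply slope: d = 3, Demand slope: b = 5
Buyer's price increase = d * tax / (b + d)
= 3 * 9 / (5 + 3)
= 27 / 8 = 27/8

27/8


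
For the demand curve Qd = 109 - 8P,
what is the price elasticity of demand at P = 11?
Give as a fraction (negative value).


dQ/dP = -8
At P = 11: Q = 109 - 8*11 = 21
E = (dQ/dP)(P/Q) = (-8)(11/21) = -88/21

-88/21


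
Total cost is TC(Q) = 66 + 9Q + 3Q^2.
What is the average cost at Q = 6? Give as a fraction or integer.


TC(6) = 66 + 9*6 + 3*6^2
TC(6) = 66 + 54 + 108 = 228
AC = TC/Q = 228/6 = 38

38


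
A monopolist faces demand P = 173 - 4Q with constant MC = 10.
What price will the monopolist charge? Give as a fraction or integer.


MR = 173 - 8Q
Set MR = MC: 173 - 8Q = 10
Q* = 163/8
Substitute into demand:
P* = 173 - 4*163/8 = 183/2

183/2


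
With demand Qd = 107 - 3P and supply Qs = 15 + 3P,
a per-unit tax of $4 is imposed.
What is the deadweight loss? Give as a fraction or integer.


Pre-tax equilibrium quantity: Q* = 61
Post-tax equilibrium quantity: Q_tax = 55
Reduction in quantity: Q* - Q_tax = 6
DWL = (1/2) * tax * (Q* - Q_tax)
DWL = (1/2) * 4 * 6 = 12

12


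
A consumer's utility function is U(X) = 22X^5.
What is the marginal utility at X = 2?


MU = dU/dX = 22*5*X^(5-1)
MU = 110*X^4
At X = 2:
MU = 110 * 2^4
MU = 110 * 16 = 1760

1760


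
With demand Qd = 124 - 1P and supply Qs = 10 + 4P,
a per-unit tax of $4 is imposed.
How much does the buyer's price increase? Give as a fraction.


With a per-unit tax, the buyer's price increase depends on relative slopes.
Supply slope: d = 4, Demand slope: b = 1
Buyer's price increase = d * tax / (b + d)
= 4 * 4 / (1 + 4)
= 16 / 5 = 16/5

16/5


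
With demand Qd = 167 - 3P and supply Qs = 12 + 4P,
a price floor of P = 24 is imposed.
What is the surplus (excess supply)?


At P = 24:
Qd = 167 - 3*24 = 95
Qs = 12 + 4*24 = 108
Surplus = Qs - Qd = 108 - 95 = 13

13


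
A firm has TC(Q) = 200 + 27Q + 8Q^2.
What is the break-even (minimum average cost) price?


AC(Q) = 200/Q + 27 + 8Q
To minimize: dAC/dQ = -200/Q^2 + 8 = 0
Q^2 = 200/8 = 25
Q* = 5
Min AC = 200/5 + 27 + 8*5
Min AC = 40 + 27 + 40 = 107

107


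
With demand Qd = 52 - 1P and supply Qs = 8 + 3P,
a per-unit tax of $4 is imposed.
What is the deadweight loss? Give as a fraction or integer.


Pre-tax equilibrium quantity: Q* = 41
Post-tax equilibrium quantity: Q_tax = 38
Reduction in quantity: Q* - Q_tax = 3
DWL = (1/2) * tax * (Q* - Q_tax)
DWL = (1/2) * 4 * 3 = 6

6


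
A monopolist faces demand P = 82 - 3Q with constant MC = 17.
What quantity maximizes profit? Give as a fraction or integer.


TR = P*Q = (82 - 3Q)Q = 82Q - 3Q^2
MR = dTR/dQ = 82 - 6Q
Set MR = MC:
82 - 6Q = 17
65 = 6Q
Q* = 65/6 = 65/6

65/6


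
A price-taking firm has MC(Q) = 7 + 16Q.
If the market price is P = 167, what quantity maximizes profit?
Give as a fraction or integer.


In perfect competition, profit is maximized where P = MC.
167 = 7 + 16Q
160 = 16Q
Q* = 160/16 = 10

10


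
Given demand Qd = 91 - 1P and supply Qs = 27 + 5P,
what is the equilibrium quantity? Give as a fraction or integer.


First find equilibrium price:
91 - 1P = 27 + 5P
P* = 64/6 = 32/3
Then substitute into demand:
Q* = 91 - 1 * 32/3 = 241/3

241/3


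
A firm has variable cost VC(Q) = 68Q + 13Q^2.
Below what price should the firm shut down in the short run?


AVC(Q) = VC(Q)/Q = 68 + 13Q
AVC is increasing in Q, so minimum AVC is at Q -> 0+.
Min AVC = 68
The firm should shut down if P < 68.

68


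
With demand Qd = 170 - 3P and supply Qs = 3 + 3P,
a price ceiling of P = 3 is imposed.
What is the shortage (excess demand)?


At P = 3:
Qd = 170 - 3*3 = 161
Qs = 3 + 3*3 = 12
Shortage = Qd - Qs = 161 - 12 = 149

149


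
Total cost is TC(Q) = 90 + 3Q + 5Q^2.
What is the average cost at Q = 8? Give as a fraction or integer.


TC(8) = 90 + 3*8 + 5*8^2
TC(8) = 90 + 24 + 320 = 434
AC = TC/Q = 434/8 = 217/4

217/4


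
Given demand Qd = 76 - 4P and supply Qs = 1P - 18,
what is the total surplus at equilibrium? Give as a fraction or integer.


Find equilibrium: 76 - 4P = 1P - 18
76 + 18 = 5P
P* = 94/5 = 94/5
Q* = 1*94/5 - 18 = 4/5
Inverse demand: P = 19 - Q/4, so P_max = 19
Inverse supply: P = 18 + Q/1, so P_min = 18
CS = (1/2) * 4/5 * (19 - 94/5) = 2/25
PS = (1/2) * 4/5 * (94/5 - 18) = 8/25
TS = CS + PS = 2/25 + 8/25 = 2/5

2/5


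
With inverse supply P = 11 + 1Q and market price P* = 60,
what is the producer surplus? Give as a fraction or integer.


Minimum supply price (at Q=0): P_min = 11
Quantity supplied at P* = 60:
Q* = (60 - 11)/1 = 49
PS = (1/2) * Q* * (P* - P_min)
PS = (1/2) * 49 * (60 - 11)
PS = (1/2) * 49 * 49 = 2401/2

2401/2


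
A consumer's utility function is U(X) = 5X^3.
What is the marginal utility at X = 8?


MU = dU/dX = 5*3*X^(3-1)
MU = 15*X^2
At X = 8:
MU = 15 * 8^2
MU = 15 * 64 = 960

960


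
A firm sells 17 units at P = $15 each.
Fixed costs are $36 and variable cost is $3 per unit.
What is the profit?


Total Revenue = P * Q = 15 * 17 = $255
Total Cost = FC + VC*Q = 36 + 3*17 = $87
Profit = TR - TC = 255 - 87 = $168

$168


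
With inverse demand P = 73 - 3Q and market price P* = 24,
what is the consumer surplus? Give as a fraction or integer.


Maximum willingness to pay (at Q=0): P_max = 73
Quantity demanded at P* = 24:
Q* = (73 - 24)/3 = 49/3
CS = (1/2) * Q* * (P_max - P*)
CS = (1/2) * 49/3 * (73 - 24)
CS = (1/2) * 49/3 * 49 = 2401/6

2401/6


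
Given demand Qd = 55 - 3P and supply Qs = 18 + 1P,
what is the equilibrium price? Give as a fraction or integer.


At equilibrium, Qd = Qs.
55 - 3P = 18 + 1P
55 - 18 = 3P + 1P
37 = 4P
P* = 37/4 = 37/4

37/4


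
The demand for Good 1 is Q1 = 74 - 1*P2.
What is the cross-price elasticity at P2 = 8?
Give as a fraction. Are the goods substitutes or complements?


dQ1/dP2 = -1
At P2 = 8: Q1 = 74 - 1*8 = 66
Exy = (dQ1/dP2)(P2/Q1) = -1 * 8 / 66 = -4/33
Since Exy < 0, the goods are complements.

-4/33 (complements)


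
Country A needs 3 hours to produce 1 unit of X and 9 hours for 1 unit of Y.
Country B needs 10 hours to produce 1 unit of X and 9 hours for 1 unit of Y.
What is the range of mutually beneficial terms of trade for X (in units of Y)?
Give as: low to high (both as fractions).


Opportunity cost of X for Country A = hours_X / hours_Y = 3/9 = 1/3 units of Y
Opportunity cost of X for Country B = hours_X / hours_Y = 10/9 = 10/9 units of Y
Terms of trade must be between the two opportunity costs.
Range: 1/3 to 10/9

1/3 to 10/9


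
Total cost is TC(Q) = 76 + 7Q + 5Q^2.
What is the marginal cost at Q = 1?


MC = dTC/dQ = 7 + 2*5*Q
At Q = 1:
MC = 7 + 10*1
MC = 7 + 10 = 17

17


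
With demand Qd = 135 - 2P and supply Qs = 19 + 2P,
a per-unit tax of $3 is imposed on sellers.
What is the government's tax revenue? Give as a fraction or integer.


With tax on sellers, new supply: Qs' = 19 + 2(P - 3)
= 13 + 2P
New equilibrium quantity:
Q_new = 74
Tax revenue = tax * Q_new = 3 * 74 = 222

222


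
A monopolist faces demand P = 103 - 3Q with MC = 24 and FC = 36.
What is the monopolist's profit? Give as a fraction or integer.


MR = MC: 103 - 6Q = 24
Q* = 79/6
P* = 103 - 3*79/6 = 127/2
Profit = (P* - MC)*Q* - FC
= (127/2 - 24)*79/6 - 36
= 79/2*79/6 - 36
= 6241/12 - 36 = 5809/12

5809/12


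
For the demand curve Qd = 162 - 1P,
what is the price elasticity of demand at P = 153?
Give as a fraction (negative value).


dQ/dP = -1
At P = 153: Q = 162 - 1*153 = 9
E = (dQ/dP)(P/Q) = (-1)(153/9) = -17

-17


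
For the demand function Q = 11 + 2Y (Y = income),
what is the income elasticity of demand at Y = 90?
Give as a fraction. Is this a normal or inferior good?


dQ/dY = 2
At Y = 90: Q = 11 + 2*90 = 191
Ey = (dQ/dY)(Y/Q) = 2 * 90 / 191 = 180/191
Since Ey > 0, this is a normal good.

180/191 (normal good)


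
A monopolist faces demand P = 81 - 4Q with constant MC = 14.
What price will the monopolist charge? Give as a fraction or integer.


MR = 81 - 8Q
Set MR = MC: 81 - 8Q = 14
Q* = 67/8
Substitute into demand:
P* = 81 - 4*67/8 = 95/2

95/2


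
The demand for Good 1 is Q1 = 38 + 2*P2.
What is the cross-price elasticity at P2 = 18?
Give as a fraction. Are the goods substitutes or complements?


dQ1/dP2 = 2
At P2 = 18: Q1 = 38 + 2*18 = 74
Exy = (dQ1/dP2)(P2/Q1) = 2 * 18 / 74 = 18/37
Since Exy > 0, the goods are substitutes.

18/37 (substitutes)


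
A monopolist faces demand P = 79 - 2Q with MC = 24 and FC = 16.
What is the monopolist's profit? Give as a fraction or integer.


MR = MC: 79 - 4Q = 24
Q* = 55/4
P* = 79 - 2*55/4 = 103/2
Profit = (P* - MC)*Q* - FC
= (103/2 - 24)*55/4 - 16
= 55/2*55/4 - 16
= 3025/8 - 16 = 2897/8

2897/8


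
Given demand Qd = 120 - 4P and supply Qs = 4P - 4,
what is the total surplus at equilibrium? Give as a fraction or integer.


Find equilibrium: 120 - 4P = 4P - 4
120 + 4 = 8P
P* = 124/8 = 31/2
Q* = 4*31/2 - 4 = 58
Inverse demand: P = 30 - Q/4, so P_max = 30
Inverse supply: P = 1 + Q/4, so P_min = 1
CS = (1/2) * 58 * (30 - 31/2) = 841/2
PS = (1/2) * 58 * (31/2 - 1) = 841/2
TS = CS + PS = 841/2 + 841/2 = 841

841


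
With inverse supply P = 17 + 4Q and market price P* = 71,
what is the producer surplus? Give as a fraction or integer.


Minimum supply price (at Q=0): P_min = 17
Quantity supplied at P* = 71:
Q* = (71 - 17)/4 = 27/2
PS = (1/2) * Q* * (P* - P_min)
PS = (1/2) * 27/2 * (71 - 17)
PS = (1/2) * 27/2 * 54 = 729/2

729/2


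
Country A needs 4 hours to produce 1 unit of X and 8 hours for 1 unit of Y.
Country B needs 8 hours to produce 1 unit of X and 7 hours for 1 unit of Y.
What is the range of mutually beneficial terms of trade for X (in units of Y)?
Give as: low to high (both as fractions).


Opportunity cost of X for Country A = hours_X / hours_Y = 4/8 = 1/2 units of Y
Opportunity cost of X for Country B = hours_X / hours_Y = 8/7 = 8/7 units of Y
Terms of trade must be between the two opportunity costs.
Range: 1/2 to 8/7

1/2 to 8/7


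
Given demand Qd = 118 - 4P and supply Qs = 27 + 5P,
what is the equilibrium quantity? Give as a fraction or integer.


First find equilibrium price:
118 - 4P = 27 + 5P
P* = 91/9 = 91/9
Then substitute into demand:
Q* = 118 - 4 * 91/9 = 698/9

698/9


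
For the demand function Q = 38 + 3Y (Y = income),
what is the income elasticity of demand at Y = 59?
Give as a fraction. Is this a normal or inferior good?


dQ/dY = 3
At Y = 59: Q = 38 + 3*59 = 215
Ey = (dQ/dY)(Y/Q) = 3 * 59 / 215 = 177/215
Since Ey > 0, this is a normal good.

177/215 (normal good)


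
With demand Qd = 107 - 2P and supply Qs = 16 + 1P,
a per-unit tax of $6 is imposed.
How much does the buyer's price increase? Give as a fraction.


With a per-unit tax, the buyer's price increase depends on relative slopes.
Supply slope: d = 1, Demand slope: b = 2
Buyer's price increase = d * tax / (b + d)
= 1 * 6 / (2 + 1)
= 6 / 3 = 2

2


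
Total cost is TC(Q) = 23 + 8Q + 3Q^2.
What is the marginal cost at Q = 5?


MC = dTC/dQ = 8 + 2*3*Q
At Q = 5:
MC = 8 + 6*5
MC = 8 + 30 = 38

38


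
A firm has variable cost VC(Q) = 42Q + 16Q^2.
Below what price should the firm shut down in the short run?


AVC(Q) = VC(Q)/Q = 42 + 16Q
AVC is increasing in Q, so minimum AVC is at Q -> 0+.
Min AVC = 42
The firm should shut down if P < 42.

42


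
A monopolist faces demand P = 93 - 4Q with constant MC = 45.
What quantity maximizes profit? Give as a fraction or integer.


TR = P*Q = (93 - 4Q)Q = 93Q - 4Q^2
MR = dTR/dQ = 93 - 8Q
Set MR = MC:
93 - 8Q = 45
48 = 8Q
Q* = 48/8 = 6

6


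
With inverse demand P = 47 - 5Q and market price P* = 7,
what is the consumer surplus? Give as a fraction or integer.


Maximum willingness to pay (at Q=0): P_max = 47
Quantity demanded at P* = 7:
Q* = (47 - 7)/5 = 8
CS = (1/2) * Q* * (P_max - P*)
CS = (1/2) * 8 * (47 - 7)
CS = (1/2) * 8 * 40 = 160

160


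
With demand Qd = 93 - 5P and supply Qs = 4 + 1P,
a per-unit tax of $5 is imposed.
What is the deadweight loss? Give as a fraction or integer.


Pre-tax equilibrium quantity: Q* = 113/6
Post-tax equilibrium quantity: Q_tax = 44/3
Reduction in quantity: Q* - Q_tax = 25/6
DWL = (1/2) * tax * (Q* - Q_tax)
DWL = (1/2) * 5 * 25/6 = 125/12

125/12


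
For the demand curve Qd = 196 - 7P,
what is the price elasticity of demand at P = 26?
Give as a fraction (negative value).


dQ/dP = -7
At P = 26: Q = 196 - 7*26 = 14
E = (dQ/dP)(P/Q) = (-7)(26/14) = -13

-13


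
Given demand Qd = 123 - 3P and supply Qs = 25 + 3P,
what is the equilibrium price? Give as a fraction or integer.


At equilibrium, Qd = Qs.
123 - 3P = 25 + 3P
123 - 25 = 3P + 3P
98 = 6P
P* = 98/6 = 49/3

49/3


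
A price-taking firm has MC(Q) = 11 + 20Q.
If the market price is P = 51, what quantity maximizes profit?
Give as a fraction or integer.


In perfect competition, profit is maximized where P = MC.
51 = 11 + 20Q
40 = 20Q
Q* = 40/20 = 2

2


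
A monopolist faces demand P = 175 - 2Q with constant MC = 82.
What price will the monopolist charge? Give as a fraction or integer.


MR = 175 - 4Q
Set MR = MC: 175 - 4Q = 82
Q* = 93/4
Substitute into demand:
P* = 175 - 2*93/4 = 257/2

257/2


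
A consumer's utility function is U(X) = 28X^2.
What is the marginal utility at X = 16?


MU = dU/dX = 28*2*X^(2-1)
MU = 56*X^1
At X = 16:
MU = 56 * 16^1
MU = 56 * 16 = 896

896


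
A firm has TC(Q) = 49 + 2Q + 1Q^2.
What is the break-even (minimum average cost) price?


AC(Q) = 49/Q + 2 + 1Q
To minimize: dAC/dQ = -49/Q^2 + 1 = 0
Q^2 = 49/1 = 49
Q* = 7
Min AC = 49/7 + 2 + 1*7
Min AC = 7 + 2 + 7 = 16

16


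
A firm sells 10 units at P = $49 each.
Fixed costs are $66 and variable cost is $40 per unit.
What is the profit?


Total Revenue = P * Q = 49 * 10 = $490
Total Cost = FC + VC*Q = 66 + 40*10 = $466
Profit = TR - TC = 490 - 466 = $24

$24


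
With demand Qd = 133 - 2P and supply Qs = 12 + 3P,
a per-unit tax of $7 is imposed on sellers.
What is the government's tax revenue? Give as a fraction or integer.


With tax on sellers, new supply: Qs' = 12 + 3(P - 7)
= 3P - 9
New equilibrium quantity:
Q_new = 381/5
Tax revenue = tax * Q_new = 7 * 381/5 = 2667/5

2667/5


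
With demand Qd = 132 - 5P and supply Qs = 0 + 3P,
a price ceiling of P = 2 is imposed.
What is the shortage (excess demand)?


At P = 2:
Qd = 132 - 5*2 = 122
Qs = 0 + 3*2 = 6
Shortage = Qd - Qs = 122 - 6 = 116

116


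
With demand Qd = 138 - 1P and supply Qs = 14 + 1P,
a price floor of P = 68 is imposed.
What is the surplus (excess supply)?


At P = 68:
Qd = 138 - 1*68 = 70
Qs = 14 + 1*68 = 82
Surplus = Qs - Qd = 82 - 70 = 12

12


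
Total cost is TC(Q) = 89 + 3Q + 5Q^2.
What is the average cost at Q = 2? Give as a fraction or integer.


TC(2) = 89 + 3*2 + 5*2^2
TC(2) = 89 + 6 + 20 = 115
AC = TC/Q = 115/2 = 115/2

115/2


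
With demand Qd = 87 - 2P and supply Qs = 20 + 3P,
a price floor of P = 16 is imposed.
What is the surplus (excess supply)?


At P = 16:
Qd = 87 - 2*16 = 55
Qs = 20 + 3*16 = 68
Surplus = Qs - Qd = 68 - 55 = 13

13


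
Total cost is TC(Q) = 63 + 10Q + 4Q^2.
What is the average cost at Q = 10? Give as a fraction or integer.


TC(10) = 63 + 10*10 + 4*10^2
TC(10) = 63 + 100 + 400 = 563
AC = TC/Q = 563/10 = 563/10

563/10


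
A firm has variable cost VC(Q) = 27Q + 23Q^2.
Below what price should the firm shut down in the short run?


AVC(Q) = VC(Q)/Q = 27 + 23Q
AVC is increasing in Q, so minimum AVC is at Q -> 0+.
Min AVC = 27
The firm should shut down if P < 27.

27


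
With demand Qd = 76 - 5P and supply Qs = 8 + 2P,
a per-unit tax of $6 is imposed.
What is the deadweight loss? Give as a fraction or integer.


Pre-tax equilibrium quantity: Q* = 192/7
Post-tax equilibrium quantity: Q_tax = 132/7
Reduction in quantity: Q* - Q_tax = 60/7
DWL = (1/2) * tax * (Q* - Q_tax)
DWL = (1/2) * 6 * 60/7 = 180/7

180/7


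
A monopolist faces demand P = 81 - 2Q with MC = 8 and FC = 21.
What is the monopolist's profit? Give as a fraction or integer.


MR = MC: 81 - 4Q = 8
Q* = 73/4
P* = 81 - 2*73/4 = 89/2
Profit = (P* - MC)*Q* - FC
= (89/2 - 8)*73/4 - 21
= 73/2*73/4 - 21
= 5329/8 - 21 = 5161/8

5161/8


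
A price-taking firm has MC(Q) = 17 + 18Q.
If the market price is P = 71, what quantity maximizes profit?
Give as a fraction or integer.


In perfect competition, profit is maximized where P = MC.
71 = 17 + 18Q
54 = 18Q
Q* = 54/18 = 3

3


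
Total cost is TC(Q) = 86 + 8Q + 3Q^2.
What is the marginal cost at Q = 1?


MC = dTC/dQ = 8 + 2*3*Q
At Q = 1:
MC = 8 + 6*1
MC = 8 + 6 = 14

14


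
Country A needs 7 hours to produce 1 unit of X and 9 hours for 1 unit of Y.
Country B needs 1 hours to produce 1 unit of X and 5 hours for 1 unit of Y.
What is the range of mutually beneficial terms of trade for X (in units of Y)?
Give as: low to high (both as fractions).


Opportunity cost of X for Country A = hours_X / hours_Y = 7/9 = 7/9 units of Y
Opportunity cost of X for Country B = hours_X / hours_Y = 1/5 = 1/5 units of Y
Terms of trade must be between the two opportunity costs.
Range: 1/5 to 7/9

1/5 to 7/9


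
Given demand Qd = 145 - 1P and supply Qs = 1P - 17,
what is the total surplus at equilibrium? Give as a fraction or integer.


Find equilibrium: 145 - 1P = 1P - 17
145 + 17 = 2P
P* = 162/2 = 81
Q* = 1*81 - 17 = 64
Inverse demand: P = 145 - Q/1, so P_max = 145
Inverse supply: P = 17 + Q/1, so P_min = 17
CS = (1/2) * 64 * (145 - 81) = 2048
PS = (1/2) * 64 * (81 - 17) = 2048
TS = CS + PS = 2048 + 2048 = 4096

4096


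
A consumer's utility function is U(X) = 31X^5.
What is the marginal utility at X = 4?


MU = dU/dX = 31*5*X^(5-1)
MU = 155*X^4
At X = 4:
MU = 155 * 4^4
MU = 155 * 256 = 39680

39680


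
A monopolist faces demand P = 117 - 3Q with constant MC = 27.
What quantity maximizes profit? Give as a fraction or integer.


TR = P*Q = (117 - 3Q)Q = 117Q - 3Q^2
MR = dTR/dQ = 117 - 6Q
Set MR = MC:
117 - 6Q = 27
90 = 6Q
Q* = 90/6 = 15

15


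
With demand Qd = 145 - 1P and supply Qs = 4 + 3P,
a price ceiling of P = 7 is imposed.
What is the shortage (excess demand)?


At P = 7:
Qd = 145 - 1*7 = 138
Qs = 4 + 3*7 = 25
Shortage = Qd - Qs = 138 - 25 = 113

113


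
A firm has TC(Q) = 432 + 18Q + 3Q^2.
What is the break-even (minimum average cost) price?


AC(Q) = 432/Q + 18 + 3Q
To minimize: dAC/dQ = -432/Q^2 + 3 = 0
Q^2 = 432/3 = 144
Q* = 12
Min AC = 432/12 + 18 + 3*12
Min AC = 36 + 18 + 36 = 90

90


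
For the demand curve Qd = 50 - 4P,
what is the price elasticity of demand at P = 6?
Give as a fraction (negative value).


dQ/dP = -4
At P = 6: Q = 50 - 4*6 = 26
E = (dQ/dP)(P/Q) = (-4)(6/26) = -12/13

-12/13


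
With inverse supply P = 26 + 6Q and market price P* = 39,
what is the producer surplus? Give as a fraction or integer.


Minimum supply price (at Q=0): P_min = 26
Quantity supplied at P* = 39:
Q* = (39 - 26)/6 = 13/6
PS = (1/2) * Q* * (P* - P_min)
PS = (1/2) * 13/6 * (39 - 26)
PS = (1/2) * 13/6 * 13 = 169/12

169/12


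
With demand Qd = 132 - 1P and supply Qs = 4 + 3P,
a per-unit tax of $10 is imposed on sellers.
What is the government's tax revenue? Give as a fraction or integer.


With tax on sellers, new supply: Qs' = 4 + 3(P - 10)
= 3P - 26
New equilibrium quantity:
Q_new = 185/2
Tax revenue = tax * Q_new = 10 * 185/2 = 925

925


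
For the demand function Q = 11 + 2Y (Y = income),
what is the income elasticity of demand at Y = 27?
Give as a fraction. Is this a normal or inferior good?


dQ/dY = 2
At Y = 27: Q = 11 + 2*27 = 65
Ey = (dQ/dY)(Y/Q) = 2 * 27 / 65 = 54/65
Since Ey > 0, this is a normal good.

54/65 (normal good)


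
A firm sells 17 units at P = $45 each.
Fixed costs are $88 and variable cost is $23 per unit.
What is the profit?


Total Revenue = P * Q = 45 * 17 = $765
Total Cost = FC + VC*Q = 88 + 23*17 = $479
Profit = TR - TC = 765 - 479 = $286

$286


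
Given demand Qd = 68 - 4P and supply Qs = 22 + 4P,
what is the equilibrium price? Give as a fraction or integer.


At equilibrium, Qd = Qs.
68 - 4P = 22 + 4P
68 - 22 = 4P + 4P
46 = 8P
P* = 46/8 = 23/4

23/4


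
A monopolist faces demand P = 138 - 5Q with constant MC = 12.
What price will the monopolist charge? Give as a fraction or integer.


MR = 138 - 10Q
Set MR = MC: 138 - 10Q = 12
Q* = 63/5
Substitute into demand:
P* = 138 - 5*63/5 = 75

75


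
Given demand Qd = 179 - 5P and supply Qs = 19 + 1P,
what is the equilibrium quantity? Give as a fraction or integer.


First find equilibrium price:
179 - 5P = 19 + 1P
P* = 160/6 = 80/3
Then substitute into demand:
Q* = 179 - 5 * 80/3 = 137/3

137/3


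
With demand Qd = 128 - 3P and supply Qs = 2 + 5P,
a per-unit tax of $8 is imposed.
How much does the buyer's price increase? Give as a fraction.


With a per-unit tax, the buyer's price increase depends on relative slopes.
Supply slope: d = 5, Demand slope: b = 3
Buyer's price increase = d * tax / (b + d)
= 5 * 8 / (3 + 5)
= 40 / 8 = 5

5


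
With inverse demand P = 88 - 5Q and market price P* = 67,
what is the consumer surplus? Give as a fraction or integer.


Maximum willingness to pay (at Q=0): P_max = 88
Quantity demanded at P* = 67:
Q* = (88 - 67)/5 = 21/5
CS = (1/2) * Q* * (P_max - P*)
CS = (1/2) * 21/5 * (88 - 67)
CS = (1/2) * 21/5 * 21 = 441/10

441/10


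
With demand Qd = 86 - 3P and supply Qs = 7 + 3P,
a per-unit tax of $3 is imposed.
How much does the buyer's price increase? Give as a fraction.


With a per-unit tax, the buyer's price increase depends on relative slopes.
Supply slope: d = 3, Demand slope: b = 3
Buyer's price increase = d * tax / (b + d)
= 3 * 3 / (3 + 3)
= 9 / 6 = 3/2

3/2


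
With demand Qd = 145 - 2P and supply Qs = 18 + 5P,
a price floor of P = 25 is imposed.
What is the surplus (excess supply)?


At P = 25:
Qd = 145 - 2*25 = 95
Qs = 18 + 5*25 = 143
Surplus = Qs - Qd = 143 - 95 = 48

48


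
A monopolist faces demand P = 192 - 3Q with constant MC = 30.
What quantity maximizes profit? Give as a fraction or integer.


TR = P*Q = (192 - 3Q)Q = 192Q - 3Q^2
MR = dTR/dQ = 192 - 6Q
Set MR = MC:
192 - 6Q = 30
162 = 6Q
Q* = 162/6 = 27

27


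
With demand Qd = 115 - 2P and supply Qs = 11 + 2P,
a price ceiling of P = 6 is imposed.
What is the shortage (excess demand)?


At P = 6:
Qd = 115 - 2*6 = 103
Qs = 11 + 2*6 = 23
Shortage = Qd - Qs = 103 - 23 = 80

80


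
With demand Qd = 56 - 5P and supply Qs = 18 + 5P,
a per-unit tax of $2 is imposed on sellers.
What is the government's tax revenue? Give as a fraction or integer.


With tax on sellers, new supply: Qs' = 18 + 5(P - 2)
= 8 + 5P
New equilibrium quantity:
Q_new = 32
Tax revenue = tax * Q_new = 2 * 32 = 64

64


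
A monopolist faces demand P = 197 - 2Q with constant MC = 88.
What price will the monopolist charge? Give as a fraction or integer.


MR = 197 - 4Q
Set MR = MC: 197 - 4Q = 88
Q* = 109/4
Substitute into demand:
P* = 197 - 2*109/4 = 285/2

285/2


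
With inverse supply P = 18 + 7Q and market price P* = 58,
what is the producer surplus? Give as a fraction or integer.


Minimum supply price (at Q=0): P_min = 18
Quantity supplied at P* = 58:
Q* = (58 - 18)/7 = 40/7
PS = (1/2) * Q* * (P* - P_min)
PS = (1/2) * 40/7 * (58 - 18)
PS = (1/2) * 40/7 * 40 = 800/7

800/7


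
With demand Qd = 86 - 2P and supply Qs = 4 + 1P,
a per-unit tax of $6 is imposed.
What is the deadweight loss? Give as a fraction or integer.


Pre-tax equilibrium quantity: Q* = 94/3
Post-tax equilibrium quantity: Q_tax = 82/3
Reduction in quantity: Q* - Q_tax = 4
DWL = (1/2) * tax * (Q* - Q_tax)
DWL = (1/2) * 6 * 4 = 12

12


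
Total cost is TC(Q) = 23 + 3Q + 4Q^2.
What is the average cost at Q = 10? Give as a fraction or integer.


TC(10) = 23 + 3*10 + 4*10^2
TC(10) = 23 + 30 + 400 = 453
AC = TC/Q = 453/10 = 453/10

453/10


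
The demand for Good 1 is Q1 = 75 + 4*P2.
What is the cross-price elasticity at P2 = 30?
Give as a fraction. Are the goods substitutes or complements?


dQ1/dP2 = 4
At P2 = 30: Q1 = 75 + 4*30 = 195
Exy = (dQ1/dP2)(P2/Q1) = 4 * 30 / 195 = 8/13
Since Exy > 0, the goods are substitutes.

8/13 (substitutes)


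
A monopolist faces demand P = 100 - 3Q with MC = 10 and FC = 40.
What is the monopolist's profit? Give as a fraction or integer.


MR = MC: 100 - 6Q = 10
Q* = 15
P* = 100 - 3*15 = 55
Profit = (P* - MC)*Q* - FC
= (55 - 10)*15 - 40
= 45*15 - 40
= 675 - 40 = 635

635


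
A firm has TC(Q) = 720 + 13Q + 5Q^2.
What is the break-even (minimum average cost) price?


AC(Q) = 720/Q + 13 + 5Q
To minimize: dAC/dQ = -720/Q^2 + 5 = 0
Q^2 = 720/5 = 144
Q* = 12
Min AC = 720/12 + 13 + 5*12
Min AC = 60 + 13 + 60 = 133

133


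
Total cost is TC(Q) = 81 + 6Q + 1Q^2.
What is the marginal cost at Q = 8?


MC = dTC/dQ = 6 + 2*1*Q
At Q = 8:
MC = 6 + 2*8
MC = 6 + 16 = 22

22


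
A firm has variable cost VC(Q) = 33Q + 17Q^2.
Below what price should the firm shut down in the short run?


AVC(Q) = VC(Q)/Q = 33 + 17Q
AVC is increasing in Q, so minimum AVC is at Q -> 0+.
Min AVC = 33
The firm should shut down if P < 33.

33


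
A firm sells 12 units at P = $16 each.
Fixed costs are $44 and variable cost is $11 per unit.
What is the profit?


Total Revenue = P * Q = 16 * 12 = $192
Total Cost = FC + VC*Q = 44 + 11*12 = $176
Profit = TR - TC = 192 - 176 = $16

$16


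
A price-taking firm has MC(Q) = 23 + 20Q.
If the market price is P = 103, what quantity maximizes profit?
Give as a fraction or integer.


In perfect competition, profit is maximized where P = MC.
103 = 23 + 20Q
80 = 20Q
Q* = 80/20 = 4

4


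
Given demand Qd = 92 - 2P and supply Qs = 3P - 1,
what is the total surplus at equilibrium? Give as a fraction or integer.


Find equilibrium: 92 - 2P = 3P - 1
92 + 1 = 5P
P* = 93/5 = 93/5
Q* = 3*93/5 - 1 = 274/5
Inverse demand: P = 46 - Q/2, so P_max = 46
Inverse supply: P = 1/3 + Q/3, so P_min = 1/3
CS = (1/2) * 274/5 * (46 - 93/5) = 18769/25
PS = (1/2) * 274/5 * (93/5 - 1/3) = 37538/75
TS = CS + PS = 18769/25 + 37538/75 = 18769/15

18769/15


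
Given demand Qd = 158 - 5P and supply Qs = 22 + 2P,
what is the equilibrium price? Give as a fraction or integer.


At equilibrium, Qd = Qs.
158 - 5P = 22 + 2P
158 - 22 = 5P + 2P
136 = 7P
P* = 136/7 = 136/7

136/7


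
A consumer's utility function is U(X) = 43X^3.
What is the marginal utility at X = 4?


MU = dU/dX = 43*3*X^(3-1)
MU = 129*X^2
At X = 4:
MU = 129 * 4^2
MU = 129 * 16 = 2064

2064


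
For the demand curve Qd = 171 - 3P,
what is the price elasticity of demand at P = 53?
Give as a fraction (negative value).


dQ/dP = -3
At P = 53: Q = 171 - 3*53 = 12
E = (dQ/dP)(P/Q) = (-3)(53/12) = -53/4

-53/4


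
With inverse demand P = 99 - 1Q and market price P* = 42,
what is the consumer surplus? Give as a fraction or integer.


Maximum willingness to pay (at Q=0): P_max = 99
Quantity demanded at P* = 42:
Q* = (99 - 42)/1 = 57
CS = (1/2) * Q* * (P_max - P*)
CS = (1/2) * 57 * (99 - 42)
CS = (1/2) * 57 * 57 = 3249/2

3249/2


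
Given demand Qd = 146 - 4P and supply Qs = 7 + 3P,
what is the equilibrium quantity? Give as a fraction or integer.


First find equilibrium price:
146 - 4P = 7 + 3P
P* = 139/7 = 139/7
Then substitute into demand:
Q* = 146 - 4 * 139/7 = 466/7

466/7


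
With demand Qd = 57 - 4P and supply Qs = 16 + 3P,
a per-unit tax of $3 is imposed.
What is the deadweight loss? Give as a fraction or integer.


Pre-tax equilibrium quantity: Q* = 235/7
Post-tax equilibrium quantity: Q_tax = 199/7
Reduction in quantity: Q* - Q_tax = 36/7
DWL = (1/2) * tax * (Q* - Q_tax)
DWL = (1/2) * 3 * 36/7 = 54/7

54/7


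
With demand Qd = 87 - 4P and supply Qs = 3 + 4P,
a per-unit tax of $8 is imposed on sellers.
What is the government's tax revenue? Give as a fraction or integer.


With tax on sellers, new supply: Qs' = 3 + 4(P - 8)
= 4P - 29
New equilibrium quantity:
Q_new = 29
Tax revenue = tax * Q_new = 8 * 29 = 232

232


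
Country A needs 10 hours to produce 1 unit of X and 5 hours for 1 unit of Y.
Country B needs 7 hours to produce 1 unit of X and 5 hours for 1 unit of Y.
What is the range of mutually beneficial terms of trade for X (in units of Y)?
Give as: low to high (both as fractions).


Opportunity cost of X for Country A = hours_X / hours_Y = 10/5 = 2 units of Y
Opportunity cost of X for Country B = hours_X / hours_Y = 7/5 = 7/5 units of Y
Terms of trade must be between the two opportunity costs.
Range: 7/5 to 2

7/5 to 2


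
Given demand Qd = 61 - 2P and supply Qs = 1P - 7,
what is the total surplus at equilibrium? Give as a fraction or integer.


Find equilibrium: 61 - 2P = 1P - 7
61 + 7 = 3P
P* = 68/3 = 68/3
Q* = 1*68/3 - 7 = 47/3
Inverse demand: P = 61/2 - Q/2, so P_max = 61/2
Inverse supply: P = 7 + Q/1, so P_min = 7
CS = (1/2) * 47/3 * (61/2 - 68/3) = 2209/36
PS = (1/2) * 47/3 * (68/3 - 7) = 2209/18
TS = CS + PS = 2209/36 + 2209/18 = 2209/12

2209/12


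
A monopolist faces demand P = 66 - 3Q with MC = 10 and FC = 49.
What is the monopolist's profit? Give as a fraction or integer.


MR = MC: 66 - 6Q = 10
Q* = 28/3
P* = 66 - 3*28/3 = 38
Profit = (P* - MC)*Q* - FC
= (38 - 10)*28/3 - 49
= 28*28/3 - 49
= 784/3 - 49 = 637/3

637/3


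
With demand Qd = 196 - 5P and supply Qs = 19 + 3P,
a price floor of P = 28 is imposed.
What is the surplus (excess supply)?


At P = 28:
Qd = 196 - 5*28 = 56
Qs = 19 + 3*28 = 103
Surplus = Qs - Qd = 103 - 56 = 47

47


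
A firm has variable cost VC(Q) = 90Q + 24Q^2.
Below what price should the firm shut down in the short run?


AVC(Q) = VC(Q)/Q = 90 + 24Q
AVC is increasing in Q, so minimum AVC is at Q -> 0+.
Min AVC = 90
The firm should shut down if P < 90.

90


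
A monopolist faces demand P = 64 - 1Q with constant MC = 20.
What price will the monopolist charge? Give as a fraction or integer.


MR = 64 - 2Q
Set MR = MC: 64 - 2Q = 20
Q* = 22
Substitute into demand:
P* = 64 - 1*22 = 42

42


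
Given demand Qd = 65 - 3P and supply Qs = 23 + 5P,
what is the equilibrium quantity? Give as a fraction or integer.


First find equilibrium price:
65 - 3P = 23 + 5P
P* = 42/8 = 21/4
Then substitute into demand:
Q* = 65 - 3 * 21/4 = 197/4

197/4


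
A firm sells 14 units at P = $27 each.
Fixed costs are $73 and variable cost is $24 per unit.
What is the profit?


Total Revenue = P * Q = 27 * 14 = $378
Total Cost = FC + VC*Q = 73 + 24*14 = $409
Profit = TR - TC = 378 - 409 = $-31

$-31


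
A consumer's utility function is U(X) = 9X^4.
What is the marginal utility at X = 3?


MU = dU/dX = 9*4*X^(4-1)
MU = 36*X^3
At X = 3:
MU = 36 * 3^3
MU = 36 * 27 = 972

972


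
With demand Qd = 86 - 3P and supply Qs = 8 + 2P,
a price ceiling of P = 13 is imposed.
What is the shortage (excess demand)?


At P = 13:
Qd = 86 - 3*13 = 47
Qs = 8 + 2*13 = 34
Shortage = Qd - Qs = 47 - 34 = 13

13


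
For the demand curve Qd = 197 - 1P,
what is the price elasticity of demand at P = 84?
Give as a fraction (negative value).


dQ/dP = -1
At P = 84: Q = 197 - 1*84 = 113
E = (dQ/dP)(P/Q) = (-1)(84/113) = -84/113

-84/113


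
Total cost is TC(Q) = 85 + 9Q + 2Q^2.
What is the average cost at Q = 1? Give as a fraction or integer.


TC(1) = 85 + 9*1 + 2*1^2
TC(1) = 85 + 9 + 2 = 96
AC = TC/Q = 96/1 = 96

96


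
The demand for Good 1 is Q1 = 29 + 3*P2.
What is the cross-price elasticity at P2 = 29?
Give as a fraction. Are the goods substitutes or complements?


dQ1/dP2 = 3
At P2 = 29: Q1 = 29 + 3*29 = 116
Exy = (dQ1/dP2)(P2/Q1) = 3 * 29 / 116 = 3/4
Since Exy > 0, the goods are substitutes.

3/4 (substitutes)


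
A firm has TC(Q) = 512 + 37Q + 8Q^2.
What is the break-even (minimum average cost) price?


AC(Q) = 512/Q + 37 + 8Q
To minimize: dAC/dQ = -512/Q^2 + 8 = 0
Q^2 = 512/8 = 64
Q* = 8
Min AC = 512/8 + 37 + 8*8
Min AC = 64 + 37 + 64 = 165

165


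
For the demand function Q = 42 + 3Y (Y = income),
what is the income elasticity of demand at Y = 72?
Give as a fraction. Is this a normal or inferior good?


dQ/dY = 3
At Y = 72: Q = 42 + 3*72 = 258
Ey = (dQ/dY)(Y/Q) = 3 * 72 / 258 = 36/43
Since Ey > 0, this is a normal good.

36/43 (normal good)


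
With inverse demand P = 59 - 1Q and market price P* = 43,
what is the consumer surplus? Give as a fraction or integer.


Maximum willingness to pay (at Q=0): P_max = 59
Quantity demanded at P* = 43:
Q* = (59 - 43)/1 = 16
CS = (1/2) * Q* * (P_max - P*)
CS = (1/2) * 16 * (59 - 43)
CS = (1/2) * 16 * 16 = 128

128
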